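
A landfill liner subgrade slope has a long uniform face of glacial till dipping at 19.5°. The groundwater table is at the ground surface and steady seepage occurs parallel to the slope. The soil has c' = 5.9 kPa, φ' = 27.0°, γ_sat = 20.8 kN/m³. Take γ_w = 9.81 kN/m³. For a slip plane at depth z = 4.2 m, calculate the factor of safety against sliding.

With seepage parallel to the slope and the water table at the surface, the effective normal stress on the slip plane uses the buoyant unit weight γ' = γ_sat − γ_w while the driving shear stress uses γ_sat:
FS = [c' + γ' z cos²β tanφ'] / [γ_sat z sinβ cosβ]
γ' = 20.8 − 9.81 = 10.99 kN/m³
Numerator = 5.9 + 10.99·4.2·cos²19.5°·tan27.0° = 5.9 + 10.99·4.2·0.8886·0.5095 = 26.798 kPa
Denominator = 20.8·4.2·sin19.5°·cos19.5° = 20.8·4.2·0.3338·0.9426 = 27.489 kPa
FS = 26.798 / 27.489 = 0.975

FS = 0.97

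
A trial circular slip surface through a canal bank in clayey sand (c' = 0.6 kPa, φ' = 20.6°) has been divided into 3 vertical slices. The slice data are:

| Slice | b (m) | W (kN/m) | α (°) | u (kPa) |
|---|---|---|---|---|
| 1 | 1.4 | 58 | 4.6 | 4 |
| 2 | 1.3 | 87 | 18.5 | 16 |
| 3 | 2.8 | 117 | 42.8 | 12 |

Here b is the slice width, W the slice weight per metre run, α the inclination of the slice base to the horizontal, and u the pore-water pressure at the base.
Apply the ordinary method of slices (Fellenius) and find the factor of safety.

FS = 0.55

Ordinary method of slices: FS = Σ[c'·Δl_i + (W_i cosα_i − u_i·Δl_i)·tanφ'] / Σ W_i sinα_i, with Δl_i = b_i / cosα_i.
Slice 1: Δl = 1.4/cos4.6° = 1.405 m; N'_1 = 58·cos4.6° − 4·1.405 = 52.2; c'Δl = 0.84; W sinα = 4.7
Slice 2: Δl = 1.3/cos18.5° = 1.371 m; N'_2 = 87·cos18.5° − 16·1.371 = 60.6; c'Δl = 0.82; W sinα = 27.6
Slice 3: Δl = 2.8/cos42.8° = 3.816 m; N'_3 = 117·cos42.8° − 12·3.816 = 40.1; c'Δl = 2.29; W sinα = 79.5
Σc'Δl = 4.0 kN/m; ΣN' = 152.8 kN/m; ΣW sinα = 111.8 kN/m
Resisting = 4.0 + 152.8·tan20.6° = 4.0 + 57.4 = 61.4 kN/m
FS = 61.4 / 111.8 = 0.549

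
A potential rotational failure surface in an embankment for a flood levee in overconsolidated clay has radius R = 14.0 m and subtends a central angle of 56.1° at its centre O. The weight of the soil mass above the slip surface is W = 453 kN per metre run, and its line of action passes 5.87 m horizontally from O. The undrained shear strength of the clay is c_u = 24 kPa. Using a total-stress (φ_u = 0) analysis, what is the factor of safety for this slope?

FS = 1.73

Taking moments about the centre O, the resisting moment is provided by the undrained shear strength acting along the arc:
Arc length L_a = R·θ = 14.0·(56.1°·π/180) = 14.0·0.9791 = 13.71 m
M_R = c_u·L_a·R = 24·13.71·14.0 = 4605.8 kN·m/m
M_D = W·d = 453·5.87 = 2659.1 kN·m/m
FS = M_R / M_D = 4605.8 / 2659.1 = 1.732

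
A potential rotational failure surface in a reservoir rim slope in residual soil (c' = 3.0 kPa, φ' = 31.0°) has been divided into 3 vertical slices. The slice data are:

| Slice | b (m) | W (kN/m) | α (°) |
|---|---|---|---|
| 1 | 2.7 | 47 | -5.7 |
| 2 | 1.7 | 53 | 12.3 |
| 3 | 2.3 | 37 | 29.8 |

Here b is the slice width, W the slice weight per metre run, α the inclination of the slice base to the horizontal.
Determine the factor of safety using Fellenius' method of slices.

FS = 3.99

Ordinary method of slices: FS = Σ[c'·Δl_i + (W_i cosα_i)·tanφ'] / Σ W_i sinα_i, with Δl_i = b_i / cosα_i.
Slice 1: Δl = 2.7/cos(-5.7°) = 2.713 m; N'_1 = 47·cos(-5.7°) = 46.8; c'Δl = 8.14; W sinα = -4.7
Slice 2: Δl = 1.7/cos12.3° = 1.740 m; N'_2 = 53·cos12.3° = 51.8; c'Δl = 5.22; W sinα = 11.3
Slice 3: Δl = 2.3/cos29.8° = 2.650 m; N'_3 = 37·cos29.8° = 32.1; c'Δl = 7.95; W sinα = 18.4
Σc'Δl = 21.3 kN/m; ΣN' = 130.7 kN/m; ΣW sinα = 25.0 kN/m
Resisting = 21.3 + 130.7·tan31.0° = 21.3 + 78.5 = 99.8 kN/m
FS = 99.8 / 25.0 = 3.991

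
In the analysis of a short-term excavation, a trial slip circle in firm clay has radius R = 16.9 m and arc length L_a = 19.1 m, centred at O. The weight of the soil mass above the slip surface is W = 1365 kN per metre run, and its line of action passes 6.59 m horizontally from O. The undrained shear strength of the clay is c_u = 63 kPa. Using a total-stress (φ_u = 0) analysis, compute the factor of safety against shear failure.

FS = 2.26

Taking moments about the centre O, the resisting moment is provided by the undrained shear strength acting along the arc:
M_R = c_u·L_a·R = 63·19.10·16.9 = 20335.8 kN·m/m
M_D = W·d = 1365·6.59 = 8995.4 kN·m/m
FS = M_R / M_D = 20335.8 / 8995.4 = 2.261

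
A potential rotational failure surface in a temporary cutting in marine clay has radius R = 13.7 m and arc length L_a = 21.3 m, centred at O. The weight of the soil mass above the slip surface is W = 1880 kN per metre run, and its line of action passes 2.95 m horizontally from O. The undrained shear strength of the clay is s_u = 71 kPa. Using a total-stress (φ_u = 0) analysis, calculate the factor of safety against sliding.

Taking moments about the centre O, the resisting moment is provided by the undrained shear strength acting along the arc:
M_R = s_u·L_a·R = 71·21.30·13.7 = 20718.5 kN·m/m
M_D = W·d = 1880·2.95 = 5546.0 kN·m/m
FS = M_R / M_D = 20718.5 / 5546.0 = 3.736

FS = 3.74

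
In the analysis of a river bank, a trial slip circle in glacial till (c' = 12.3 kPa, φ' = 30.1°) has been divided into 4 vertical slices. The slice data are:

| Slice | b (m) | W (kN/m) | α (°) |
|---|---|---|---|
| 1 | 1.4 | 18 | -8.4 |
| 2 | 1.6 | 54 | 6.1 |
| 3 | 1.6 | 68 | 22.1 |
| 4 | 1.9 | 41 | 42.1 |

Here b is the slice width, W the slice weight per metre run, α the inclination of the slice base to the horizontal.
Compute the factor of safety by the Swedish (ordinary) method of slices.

FS = 3.30

Ordinary method of slices: FS = Σ[c'·Δl_i + (W_i cosα_i)·tanφ'] / Σ W_i sinα_i, with Δl_i = b_i / cosα_i.
Slice 1: Δl = 1.4/cos(-8.4°) = 1.415 m; N'_1 = 18·cos(-8.4°) = 17.8; c'Δl = 17.41; W sinα = -2.6
Slice 2: Δl = 1.6/cos6.1° = 1.609 m; N'_2 = 54·cos6.1° = 53.7; c'Δl = 19.79; W sinα = 5.7
Slice 3: Δl = 1.6/cos22.1° = 1.727 m; N'_3 = 68·cos22.1° = 63.0; c'Δl = 21.24; W sinα = 25.6
Slice 4: Δl = 1.9/cos42.1° = 2.561 m; N'_4 = 41·cos42.1° = 30.4; c'Δl = 31.50; W sinα = 27.5
Σc'Δl = 89.9 kN/m; ΣN' = 164.9 kN/m; ΣW sinα = 56.2 kN/m
Resisting = 89.9 + 164.9·tan30.1° = 89.9 + 95.6 = 185.5 kN/m
FS = 185.5 / 56.2 = 3.303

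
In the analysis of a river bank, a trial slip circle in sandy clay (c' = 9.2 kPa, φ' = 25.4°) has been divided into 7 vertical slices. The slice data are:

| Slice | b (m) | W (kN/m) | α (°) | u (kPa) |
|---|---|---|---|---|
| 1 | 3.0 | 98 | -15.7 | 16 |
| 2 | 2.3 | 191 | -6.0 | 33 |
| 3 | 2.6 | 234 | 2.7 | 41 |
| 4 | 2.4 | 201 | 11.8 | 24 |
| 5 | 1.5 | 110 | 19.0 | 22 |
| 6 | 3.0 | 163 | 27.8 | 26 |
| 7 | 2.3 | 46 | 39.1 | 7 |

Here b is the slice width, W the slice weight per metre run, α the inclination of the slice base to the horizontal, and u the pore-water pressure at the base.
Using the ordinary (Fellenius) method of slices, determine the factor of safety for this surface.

FS = 2.98

Ordinary method of slices: FS = Σ[c'·Δl_i + (W_i cosα_i − u_i·Δl_i)·tanφ'] / Σ W_i sinα_i, with Δl_i = b_i / cosα_i.
Slice 1: Δl = 3.0/cos(-15.7°) = 3.116 m; N'_1 = 98·cos(-15.7°) − 16·3.116 = 44.5; c'Δl = 28.67; W sinα = -26.5
Slice 2: Δl = 2.3/cos(-6.0°) = 2.313 m; N'_2 = 191·cos(-6.0°) − 33·2.313 = 113.6; c'Δl = 21.28; W sinα = -20.0
Slice 3: Δl = 2.6/cos2.7° = 2.603 m; N'_3 = 234·cos2.7° − 41·2.603 = 127.0; c'Δl = 23.95; W sinα = 11.0
Slice 4: Δl = 2.4/cos11.8° = 2.452 m; N'_4 = 201·cos11.8° − 24·2.452 = 137.9; c'Δl = 22.56; W sinα = 41.1
Slice 5: Δl = 1.5/cos19.0° = 1.586 m; N'_5 = 110·cos19.0° − 22·1.586 = 69.1; c'Δl = 14.60; W sinα = 35.8
Slice 6: Δl = 3.0/cos27.8° = 3.391 m; N'_6 = 163·cos27.8° − 26·3.391 = 56.0; c'Δl = 31.20; W sinα = 76.0
Slice 7: Δl = 2.3/cos39.1° = 2.964 m; N'_7 = 46·cos39.1° − 7·2.964 = 15.0; c'Δl = 27.27; W sinα = 29.0
Σc'Δl = 169.5 kN/m; ΣN' = 563.1 kN/m; ΣW sinα = 146.5 kN/m
Resisting = 169.5 + 563.1·tan25.4° = 169.5 + 267.4 = 436.9 kN/m
FS = 436.9 / 146.5 = 2.983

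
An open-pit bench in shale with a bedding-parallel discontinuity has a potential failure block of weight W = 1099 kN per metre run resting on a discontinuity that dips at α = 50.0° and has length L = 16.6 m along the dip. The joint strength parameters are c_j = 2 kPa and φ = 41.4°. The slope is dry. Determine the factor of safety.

FS = 0.78

Resolving the block weight along and normal to the plane and applying the Mohr–Coulomb strength on the joint:
N' = W cosα = 1099·cos50.0° = 706.4 kN/m
Driving force T = W sinα = 1099·sin50.0° = 841.9 kN/m
Resisting force R = c_j·L + N'·tanφ = 2·16.6 + 706.4·tan41.4° = 33.2 + 622.8 = 656.0 kN/m
FS = R / T = 656.0 / 841.9 = 0.779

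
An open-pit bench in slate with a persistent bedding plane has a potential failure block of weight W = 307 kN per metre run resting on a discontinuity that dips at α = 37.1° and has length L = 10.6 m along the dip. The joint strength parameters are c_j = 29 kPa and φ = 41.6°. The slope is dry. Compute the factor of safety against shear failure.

Resolving the block weight along and normal to the plane and applying the Mohr–Coulomb strength on the joint:
N' = W cosα = 307·cos37.1° = 244.9 kN/m
Driving force T = W sinα = 307·sin37.1° = 185.2 kN/m
Resisting force R = c_j·L + N'·tanφ = 29·10.6 + 244.9·tan41.6° = 307.4 + 217.4 = 524.8 kN/m
FS = R / T = 524.8 / 185.2 = 2.834

FS = 2.83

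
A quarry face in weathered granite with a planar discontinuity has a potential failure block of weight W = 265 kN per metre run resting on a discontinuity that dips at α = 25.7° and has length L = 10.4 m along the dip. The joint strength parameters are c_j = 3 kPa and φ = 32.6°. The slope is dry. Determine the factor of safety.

Resolving the block weight along and normal to the plane and applying the Mohr–Coulomb strength on the joint:
N' = W cosα = 265·cos25.7° = 238.8 kN/m
Driving force T = W sinα = 265·sin25.7° = 114.9 kN/m
Resisting force R = c_j·L + N'·tanφ = 3·10.4 + 238.8·tan32.6° = 31.2 + 152.7 = 183.9 kN/m
FS = R / T = 183.9 / 114.9 = 1.600

FS = 1.60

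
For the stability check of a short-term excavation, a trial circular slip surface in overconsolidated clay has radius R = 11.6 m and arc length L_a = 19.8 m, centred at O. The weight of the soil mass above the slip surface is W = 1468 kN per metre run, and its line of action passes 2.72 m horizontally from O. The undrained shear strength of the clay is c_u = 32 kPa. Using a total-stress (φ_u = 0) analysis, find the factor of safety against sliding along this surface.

FS = 1.84

Taking moments about the centre O, the resisting moment is provided by the undrained shear strength acting along the arc:
M_R = c_u·L_a·R = 32·19.80·11.6 = 7349.8 kN·m/m
M_D = W·d = 1468·2.72 = 3993.0 kN·m/m
FS = M_R / M_D = 7349.8 / 3993.0 = 1.841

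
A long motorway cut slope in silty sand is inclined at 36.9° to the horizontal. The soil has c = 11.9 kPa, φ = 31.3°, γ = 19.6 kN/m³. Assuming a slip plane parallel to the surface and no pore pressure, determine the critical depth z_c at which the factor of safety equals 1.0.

Setting FS = 1.00 in FS = [c + γz cos²β tanφ] / [γz sinβ cosβ] and solving for z:
z = c / [γ cosβ (FS·sinβ − cosβ·tanφ)]
  = 11.9 / [19.6·cos36.9°·(1.00·sin36.9° − cos36.9°·tan31.3°)]
  = 11.9 / [19.6·0.7997·(1.00·0.6004 − 0.7997·0.6080)]
  = 11.9 / 1.7900 = 6.648 m

z_c = 6.65 m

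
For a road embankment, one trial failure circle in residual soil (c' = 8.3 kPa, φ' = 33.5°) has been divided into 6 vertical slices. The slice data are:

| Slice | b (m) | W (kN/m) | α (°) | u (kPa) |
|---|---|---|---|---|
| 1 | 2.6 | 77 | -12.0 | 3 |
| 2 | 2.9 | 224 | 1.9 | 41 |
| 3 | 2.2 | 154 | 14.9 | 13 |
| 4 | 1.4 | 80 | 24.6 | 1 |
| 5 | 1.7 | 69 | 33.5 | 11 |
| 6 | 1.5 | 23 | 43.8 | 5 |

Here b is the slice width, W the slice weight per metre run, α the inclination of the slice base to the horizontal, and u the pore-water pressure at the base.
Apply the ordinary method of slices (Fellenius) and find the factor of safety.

FS = 3.21

Ordinary method of slices: FS = Σ[c'·Δl_i + (W_i cosα_i − u_i·Δl_i)·tanφ'] / Σ W_i sinα_i, with Δl_i = b_i / cosα_i.
Slice 1: Δl = 2.6/cos(-12.0°) = 2.658 m; N'_1 = 77·cos(-12.0°) − 3·2.658 = 67.3; c'Δl = 22.06; W sinα = -16.0
Slice 2: Δl = 2.9/cos1.9° = 2.902 m; N'_2 = 224·cos1.9° − 41·2.902 = 104.9; c'Δl = 24.08; W sinα = 7.4
Slice 3: Δl = 2.2/cos14.9° = 2.277 m; N'_3 = 154·cos14.9° − 13·2.277 = 119.2; c'Δl = 18.90; W sinα = 39.6
Slice 4: Δl = 1.4/cos24.6° = 1.540 m; N'_4 = 80·cos24.6° − 1·1.540 = 71.2; c'Δl = 12.78; W sinα = 33.3
Slice 5: Δl = 1.7/cos33.5° = 2.039 m; N'_5 = 69·cos33.5° − 11·2.039 = 35.1; c'Δl = 16.92; W sinα = 38.1
Slice 6: Δl = 1.5/cos43.8° = 2.078 m; N'_6 = 23·cos43.8° − 5·2.078 = 6.2; c'Δl = 17.25; W sinα = 15.9
Σc'Δl = 112.0 kN/m; ΣN' = 404.0 kN/m; ΣW sinα = 118.3 kN/m
Resisting = 112.0 + 404.0·tan33.5° = 112.0 + 267.4 = 379.4 kN/m
FS = 379.4 / 118.3 = 3.206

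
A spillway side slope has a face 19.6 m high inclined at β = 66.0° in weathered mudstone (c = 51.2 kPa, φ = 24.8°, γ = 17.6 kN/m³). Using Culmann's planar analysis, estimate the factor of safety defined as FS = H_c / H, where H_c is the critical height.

FS = 1.99

H_c = (4c/γ) · sinβ cosφ / [1 − cos(β − φ)]
    = (4·51.2/17.6) · sin66.0°·cos24.8° / [1 − cos41.2°]
    = 11.636 · 0.8293 / 0.2476 = 38.98 m
FS = H_c / H = 38.98 / 19.6 = 1.989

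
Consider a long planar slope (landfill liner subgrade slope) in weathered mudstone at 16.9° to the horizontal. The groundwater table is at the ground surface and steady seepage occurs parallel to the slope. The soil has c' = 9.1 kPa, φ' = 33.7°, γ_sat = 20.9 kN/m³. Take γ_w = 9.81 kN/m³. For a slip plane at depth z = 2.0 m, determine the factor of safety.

With seepage parallel to the slope and the water table at the surface, the effective normal stress on the slip plane uses the buoyant unit weight γ' = γ_sat − γ_w while the driving shear stress uses γ_sat:
FS = [c' + γ' z cos²β tanφ'] / [γ_sat z sinβ cosβ]
γ' = 20.9 − 9.81 = 11.09 kN/m³
Numerator = 9.1 + 11.09·2.0·cos²16.9°·tan33.7° = 9.1 + 11.09·2.0·0.9155·0.6669 = 22.642 kPa
Denominator = 20.9·2.0·sin16.9°·cos16.9° = 20.9·2.0·0.2907·0.9568 = 11.627 kPa
FS = 22.642 / 11.627 = 1.947

FS = 1.95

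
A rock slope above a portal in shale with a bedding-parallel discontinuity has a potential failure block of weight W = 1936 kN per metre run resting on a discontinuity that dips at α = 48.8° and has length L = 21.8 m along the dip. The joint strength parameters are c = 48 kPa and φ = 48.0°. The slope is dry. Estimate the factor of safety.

FS = 1.69

Resolving the block weight along and normal to the plane and applying the Mohr–Coulomb strength on the joint:
N' = W cosα = 1936·cos48.8° = 1275.2 kN/m
Driving force T = W sinα = 1936·sin48.8° = 1456.7 kN/m
Resisting force R = c·L + N'·tanφ = 48·21.8 + 1275.2·tan48.0° = 1046.4 + 1416.3 = 2462.7 kN/m
FS = R / T = 2462.7 / 1456.7 = 1.691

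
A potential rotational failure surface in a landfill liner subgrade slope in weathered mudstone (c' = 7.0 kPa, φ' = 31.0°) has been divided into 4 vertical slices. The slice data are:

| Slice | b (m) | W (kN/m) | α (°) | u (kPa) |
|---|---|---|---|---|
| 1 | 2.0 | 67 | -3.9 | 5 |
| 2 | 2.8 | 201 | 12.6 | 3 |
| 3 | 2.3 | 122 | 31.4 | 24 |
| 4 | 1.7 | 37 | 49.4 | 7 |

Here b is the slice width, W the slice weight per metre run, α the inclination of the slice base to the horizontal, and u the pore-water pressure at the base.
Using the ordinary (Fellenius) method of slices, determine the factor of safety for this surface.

Ordinary method of slices: FS = Σ[c'·Δl_i + (W_i cosα_i − u_i·Δl_i)·tanφ'] / Σ W_i sinα_i, with Δl_i = b_i / cosα_i.
Slice 1: Δl = 2.0/cos(-3.9°) = 2.005 m; N'_1 = 67·cos(-3.9°) − 5·2.005 = 56.8; c'Δl = 14.03; W sinα = -4.6
Slice 2: Δl = 2.8/cos12.6° = 2.869 m; N'_2 = 201·cos12.6° − 3·2.869 = 187.6; c'Δl = 20.08; W sinα = 43.8
Slice 3: Δl = 2.3/cos31.4° = 2.695 m; N'_3 = 122·cos31.4° − 24·2.695 = 39.5; c'Δl = 18.86; W sinα = 63.6
Slice 4: Δl = 1.7/cos49.4° = 2.612 m; N'_4 = 37·cos49.4° − 7·2.612 = 5.8; c'Δl = 18.29; W sinα = 28.1
Σc'Δl = 71.3 kN/m; ΣN' = 289.6 kN/m; ΣW sinα = 130.9 kN/m
Resisting = 71.3 + 289.6·tan31.0° = 71.3 + 174.0 = 245.3 kN/m
FS = 245.3 / 130.9 = 1.873

FS = 1.87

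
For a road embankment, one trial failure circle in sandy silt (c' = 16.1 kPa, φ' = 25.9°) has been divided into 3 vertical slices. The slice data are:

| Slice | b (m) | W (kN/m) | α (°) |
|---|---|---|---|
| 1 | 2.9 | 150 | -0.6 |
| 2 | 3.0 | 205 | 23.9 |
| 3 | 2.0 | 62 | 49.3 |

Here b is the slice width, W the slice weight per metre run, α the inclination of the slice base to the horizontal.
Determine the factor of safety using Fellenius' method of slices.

FS = 2.59

Ordinary method of slices: FS = Σ[c'·Δl_i + (W_i cosα_i)·tanφ'] / Σ W_i sinα_i, with Δl_i = b_i / cosα_i.
Slice 1: Δl = 2.9/cos(-0.6°) = 2.900 m; N'_1 = 150·cos(-0.6°) = 150.0; c'Δl = 46.69; W sinα = -1.6
Slice 2: Δl = 3.0/cos23.9° = 3.281 m; N'_2 = 205·cos23.9° = 187.4; c'Δl = 52.83; W sinα = 83.1
Slice 3: Δl = 2.0/cos49.3° = 3.067 m; N'_3 = 62·cos49.3° = 40.4; c'Δl = 49.38; W sinα = 47.0
Σc'Δl = 148.9 kN/m; ΣN' = 377.8 kN/m; ΣW sinα = 128.5 kN/m
Resisting = 148.9 + 377.8·tan25.9° = 148.9 + 183.5 = 332.4 kN/m
FS = 332.4 / 128.5 = 2.587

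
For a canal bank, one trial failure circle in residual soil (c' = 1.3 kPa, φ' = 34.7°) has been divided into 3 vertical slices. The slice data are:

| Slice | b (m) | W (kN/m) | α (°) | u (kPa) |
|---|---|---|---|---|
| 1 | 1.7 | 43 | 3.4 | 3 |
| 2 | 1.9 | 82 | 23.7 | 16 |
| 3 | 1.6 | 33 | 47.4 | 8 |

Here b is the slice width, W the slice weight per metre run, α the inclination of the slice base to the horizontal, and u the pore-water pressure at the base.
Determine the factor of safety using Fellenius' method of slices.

FS = 1.10

Ordinary method of slices: FS = Σ[c'·Δl_i + (W_i cosα_i − u_i·Δl_i)·tanφ'] / Σ W_i sinα_i, with Δl_i = b_i / cosα_i.
Slice 1: Δl = 1.7/cos3.4° = 1.703 m; N'_1 = 43·cos3.4° − 3·1.703 = 37.8; c'Δl = 2.21; W sinα = 2.6
Slice 2: Δl = 1.9/cos23.7° = 2.075 m; N'_2 = 82·cos23.7° − 16·2.075 = 41.9; c'Δl = 2.70; W sinα = 33.0
Slice 3: Δl = 1.6/cos47.4° = 2.364 m; N'_3 = 33·cos47.4° − 8·2.364 = 3.4; c'Δl = 3.07; W sinα = 24.3
Σc'Δl = 8.0 kN/m; ΣN' = 83.1 kN/m; ΣW sinα = 59.8 kN/m
Resisting = 8.0 + 83.1·tan34.7° = 8.0 + 57.6 = 65.5 kN/m
FS = 65.5 / 59.8 = 1.096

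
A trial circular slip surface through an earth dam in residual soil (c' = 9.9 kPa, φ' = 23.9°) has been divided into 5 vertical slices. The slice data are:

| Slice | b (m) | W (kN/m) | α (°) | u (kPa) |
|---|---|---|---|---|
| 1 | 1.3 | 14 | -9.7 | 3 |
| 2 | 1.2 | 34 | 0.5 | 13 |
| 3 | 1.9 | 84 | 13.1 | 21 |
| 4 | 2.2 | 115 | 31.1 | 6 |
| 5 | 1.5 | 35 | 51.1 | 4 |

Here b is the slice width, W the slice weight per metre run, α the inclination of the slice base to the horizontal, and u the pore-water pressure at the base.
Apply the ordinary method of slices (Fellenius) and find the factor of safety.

Ordinary method of slices: FS = Σ[c'·Δl_i + (W_i cosα_i − u_i·Δl_i)·tanφ'] / Σ W_i sinα_i, with Δl_i = b_i / cosα_i.
Slice 1: Δl = 1.3/cos(-9.7°) = 1.319 m; N'_1 = 14·cos(-9.7°) − 3·1.319 = 9.8; c'Δl = 13.06; W sinα = -2.4
Slice 2: Δl = 1.2/cos0.5° = 1.200 m; N'_2 = 34·cos0.5° − 13·1.200 = 18.4; c'Δl = 11.88; W sinα = 0.3
Slice 3: Δl = 1.9/cos13.1° = 1.951 m; N'_3 = 84·cos13.1° − 21·1.951 = 40.8; c'Δl = 19.31; W sinα = 19.0
Slice 4: Δl = 2.2/cos31.1° = 2.569 m; N'_4 = 115·cos31.1° − 6·2.569 = 83.1; c'Δl = 25.44; W sinα = 59.4
Slice 5: Δl = 1.5/cos51.1° = 2.389 m; N'_5 = 35·cos51.1° − 4·2.389 = 12.4; c'Δl = 23.65; W sinα = 27.2
Σc'Δl = 93.3 kN/m; ΣN' = 164.6 kN/m; ΣW sinα = 103.6 kN/m
Resisting = 93.3 + 164.6·tan23.9° = 93.3 + 72.9 = 166.3 kN/m
FS = 166.3 / 103.6 = 1.605

FS = 1.60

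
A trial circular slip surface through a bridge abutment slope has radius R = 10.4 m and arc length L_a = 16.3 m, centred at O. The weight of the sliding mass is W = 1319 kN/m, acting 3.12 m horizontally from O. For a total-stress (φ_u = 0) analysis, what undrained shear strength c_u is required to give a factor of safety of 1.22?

FS = c_u·L_a·R / (W·d), so c_u = FS·W·d / (L_a·R).
c_u = 1.22·1319·3.12 / (16.30·10.4) = 5020.6 / 169.52 = 29.62 kPa

c_u = 29.6 kPa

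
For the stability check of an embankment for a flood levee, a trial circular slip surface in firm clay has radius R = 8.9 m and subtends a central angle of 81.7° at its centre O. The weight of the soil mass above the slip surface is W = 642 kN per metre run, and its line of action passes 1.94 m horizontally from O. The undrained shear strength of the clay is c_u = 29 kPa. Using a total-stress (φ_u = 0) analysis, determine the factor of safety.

FS = 2.63

Taking moments about the centre O, the resisting moment is provided by the undrained shear strength acting along the arc:
Arc length L_a = R·θ = 8.9·(81.7°·π/180) = 8.9·1.4259 = 12.69 m
M_R = c_u·L_a·R = 29·12.69·8.9 = 3275.5 kN·m/m
M_D = W·d = 642·1.94 = 1245.5 kN·m/m
FS = M_R / M_D = 3275.5 / 1245.5 = 2.630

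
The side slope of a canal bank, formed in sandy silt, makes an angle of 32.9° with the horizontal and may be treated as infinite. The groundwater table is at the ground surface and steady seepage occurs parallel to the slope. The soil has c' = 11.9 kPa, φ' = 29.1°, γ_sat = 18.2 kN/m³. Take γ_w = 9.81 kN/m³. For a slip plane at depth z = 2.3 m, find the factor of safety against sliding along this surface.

With seepage parallel to the slope and the water table at the surface, the effective normal stress on the slip plane uses the buoyant unit weight γ' = γ_sat − γ_w while the driving shear stress uses γ_sat:
FS = [c' + γ' z cos²β tanφ'] / [γ_sat z sinβ cosβ]
γ' = 18.2 − 9.81 = 8.39 kN/m³
Numerator = 11.9 + 8.39·2.3·cos²32.9°·tan29.1° = 11.9 + 8.39·2.3·0.7050·0.5566 = 19.472 kPa
Denominator = 18.2·2.3·sin32.9°·cos32.9° = 18.2·2.3·0.5432·0.8396 = 19.091 kPa
FS = 19.472 / 19.091 = 1.020

FS = 1.02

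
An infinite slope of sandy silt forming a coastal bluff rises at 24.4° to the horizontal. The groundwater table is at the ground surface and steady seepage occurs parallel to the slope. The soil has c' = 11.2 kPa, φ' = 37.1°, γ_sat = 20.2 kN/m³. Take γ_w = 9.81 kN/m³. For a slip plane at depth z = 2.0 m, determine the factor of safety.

With seepage parallel to the slope and the water table at the surface, the effective normal stress on the slip plane uses the buoyant unit weight γ' = γ_sat − γ_w while the driving shear stress uses γ_sat:
FS = [c' + γ' z cos²β tanφ'] / [γ_sat z sinβ cosβ]
γ' = 20.2 − 9.81 = 10.39 kN/m³
Numerator = 11.2 + 10.39·2.0·cos²24.4°·tan37.1° = 11.2 + 10.39·2.0·0.8293·0.7563 = 24.234 kPa
Denominator = 20.2·2.0·sin24.4°·cos24.4° = 20.2·2.0·0.4131·0.9107 = 15.199 kPa
FS = 24.234 / 15.199 = 1.594

FS = 1.59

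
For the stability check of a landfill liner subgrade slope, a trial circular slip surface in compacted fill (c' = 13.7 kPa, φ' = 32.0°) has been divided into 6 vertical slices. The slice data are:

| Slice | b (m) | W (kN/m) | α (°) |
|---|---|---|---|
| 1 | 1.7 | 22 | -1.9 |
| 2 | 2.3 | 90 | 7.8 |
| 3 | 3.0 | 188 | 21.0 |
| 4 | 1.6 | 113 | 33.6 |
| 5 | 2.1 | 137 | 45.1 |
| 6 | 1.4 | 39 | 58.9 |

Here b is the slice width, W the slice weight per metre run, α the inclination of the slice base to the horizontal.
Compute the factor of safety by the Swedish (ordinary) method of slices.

FS = 1.89

Ordinary method of slices: FS = Σ[c'·Δl_i + (W_i cosα_i)·tanφ'] / Σ W_i sinα_i, with Δl_i = b_i / cosα_i.
Slice 1: Δl = 1.7/cos(-1.9°) = 1.701 m; N'_1 = 22·cos(-1.9°) = 22.0; c'Δl = 23.30; W sinα = -0.7
Slice 2: Δl = 2.3/cos7.8° = 2.321 m; N'_2 = 90·cos7.8° = 89.2; c'Δl = 31.80; W sinα = 12.2
Slice 3: Δl = 3.0/cos21.0° = 3.213 m; N'_3 = 188·cos21.0° = 175.5; c'Δl = 44.02; W sinα = 67.4
Slice 4: Δl = 1.6/cos33.6° = 1.921 m; N'_4 = 113·cos33.6° = 94.1; c'Δl = 26.32; W sinα = 62.5
Slice 5: Δl = 2.1/cos45.1° = 2.975 m; N'_5 = 137·cos45.1° = 96.7; c'Δl = 40.76; W sinα = 97.0
Slice 6: Δl = 1.4/cos58.9° = 2.710 m; N'_6 = 39·cos58.9° = 20.1; c'Δl = 37.13; W sinα = 33.4
Σc'Δl = 203.3 kN/m; ΣN' = 497.6 kN/m; ΣW sinα = 271.8 kN/m
Resisting = 203.3 + 497.6·tan32.0° = 203.3 + 311.0 = 514.3 kN/m
FS = 514.3 / 271.8 = 1.892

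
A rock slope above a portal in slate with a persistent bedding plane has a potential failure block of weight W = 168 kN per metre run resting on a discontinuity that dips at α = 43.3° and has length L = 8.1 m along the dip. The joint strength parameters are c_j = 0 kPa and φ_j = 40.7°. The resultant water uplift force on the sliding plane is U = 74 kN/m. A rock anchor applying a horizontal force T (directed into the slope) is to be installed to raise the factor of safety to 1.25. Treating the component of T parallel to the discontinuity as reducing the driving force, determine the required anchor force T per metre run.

T = 68 kN/m

Resolving forces along and normal to the sliding plane, with the horizontal anchor force T adding T·sinα to the effective normal force and T·cosα acting up the plane against the driving force:
FS = [c_jL + (W cosα − U + T sinα) tanφ_j] / [W sinα − T cosα]
Without the anchor: N' = 48.3 kN/m, driving T_d = 115.2 kN/m, resisting R = 0·8.1 + 48.3·tan40.7° = 41.5 kN/m, FS = 0.36.
Setting FS = 1.25 and solving for T:
1.25·(115.2 − T cos43.3°) = 41.5 + T sin43.3°·tan40.7°
T·(sin43.3°·tan40.7° + 1.25·cos43.3°) = 1.25·115.2 − 41.5
T·(0.6858·0.8601 + 1.25·0.7278) = 144.0 − 41.5 = 102.5
T·1.4996 = 102.5
T = 68.4 kN/m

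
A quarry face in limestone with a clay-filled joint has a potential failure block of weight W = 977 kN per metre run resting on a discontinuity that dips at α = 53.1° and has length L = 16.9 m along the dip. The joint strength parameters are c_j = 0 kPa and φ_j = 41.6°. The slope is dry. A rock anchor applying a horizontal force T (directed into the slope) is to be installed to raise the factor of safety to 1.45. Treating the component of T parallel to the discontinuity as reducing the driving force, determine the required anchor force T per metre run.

Resolving forces along and normal to the sliding plane, with the horizontal anchor force T adding T·sinα to the effective normal force and T·cosα acting up the plane against the driving force:
FS = [c_jL + (W cosα + T sinα) tanφ_j] / [W sinα − T cosα]
Without the anchor: N' = 586.6 kN/m, driving T_d = 781.3 kN/m, resisting R = 0·16.9 + 586.6·tan41.6° = 520.8 kN/m, FS = 0.67.
Setting FS = 1.45 and solving for T:
1.45·(781.3 − T cos53.1°) = 520.8 + T sin53.1°·tan41.6°
T·(sin53.1°·tan41.6° + 1.45·cos53.1°) = 1.45·781.3 − 520.8
T·(0.7997·0.8878 + 1.45·0.6004) = 1132.9 − 520.8 = 612.1
T·1.5806 = 612.1
T = 387.2 kN/m

T = 387 kN/m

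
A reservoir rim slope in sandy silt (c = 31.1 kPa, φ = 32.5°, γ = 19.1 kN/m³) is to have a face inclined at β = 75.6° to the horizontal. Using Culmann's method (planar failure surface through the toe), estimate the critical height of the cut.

Culmann's analysis gives the critical failure plane at α_cr = (β + φ)/2 = (75.6 + 32.5)/2 = 54.0°, and the critical height
H_c = (4c/γ) · sinβ cosφ / [1 − cos(β − φ)]
    = (4·31.1/19.1) · sin75.6°·cos32.5° / [1 − cos(43.1°)]
    = 6.513 · 0.9686·0.8434 / [1 − 0.7302]
    = 6.513 · 0.8169 / 0.2698
    = 19.72 m

H_c = 19.72 m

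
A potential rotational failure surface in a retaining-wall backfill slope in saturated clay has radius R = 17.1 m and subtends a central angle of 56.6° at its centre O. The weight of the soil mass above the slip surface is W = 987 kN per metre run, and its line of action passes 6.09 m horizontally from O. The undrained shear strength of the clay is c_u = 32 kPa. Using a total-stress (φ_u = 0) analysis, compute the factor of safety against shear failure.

Taking moments about the centre O, the resisting moment is provided by the undrained shear strength acting along the arc:
Arc length L_a = R·θ = 17.1·(56.6°·π/180) = 17.1·0.9879 = 16.89 m
M_R = c_u·L_a·R = 32·16.89·17.1 = 9243.5 kN·m/m
M_D = W·d = 987·6.09 = 6010.8 kN·m/m
FS = M_R / M_D = 9243.5 / 6010.8 = 1.538

FS = 1.54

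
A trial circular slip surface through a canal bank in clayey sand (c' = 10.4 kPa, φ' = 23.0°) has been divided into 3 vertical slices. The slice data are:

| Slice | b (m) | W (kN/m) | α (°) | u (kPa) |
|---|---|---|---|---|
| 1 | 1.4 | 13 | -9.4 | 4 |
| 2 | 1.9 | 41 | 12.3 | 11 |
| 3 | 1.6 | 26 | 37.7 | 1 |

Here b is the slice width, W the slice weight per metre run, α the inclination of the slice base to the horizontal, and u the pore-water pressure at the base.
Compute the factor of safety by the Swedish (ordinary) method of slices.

Ordinary method of slices: FS = Σ[c'·Δl_i + (W_i cosα_i − u_i·Δl_i)·tanφ'] / Σ W_i sinα_i, with Δl_i = b_i / cosα_i.
Slice 1: Δl = 1.4/cos(-9.4°) = 1.419 m; N'_1 = 13·cos(-9.4°) − 4·1.419 = 7.1; c'Δl = 14.76; W sinα = -2.1
Slice 2: Δl = 1.9/cos12.3° = 1.945 m; N'_2 = 41·cos12.3° − 11·1.945 = 18.7; c'Δl = 20.22; W sinα = 8.7
Slice 3: Δl = 1.6/cos37.7° = 2.022 m; N'_3 = 26·cos37.7° − 1·2.022 = 18.5; c'Δl = 21.03; W sinα = 15.9
Σc'Δl = 56.0 kN/m; ΣN' = 44.4 kN/m; ΣW sinα = 22.5 kN/m
Resisting = 56.0 + 44.4·tan23.0° = 56.0 + 18.8 = 74.8 kN/m
FS = 74.8 / 22.5 = 3.325

FS = 3.32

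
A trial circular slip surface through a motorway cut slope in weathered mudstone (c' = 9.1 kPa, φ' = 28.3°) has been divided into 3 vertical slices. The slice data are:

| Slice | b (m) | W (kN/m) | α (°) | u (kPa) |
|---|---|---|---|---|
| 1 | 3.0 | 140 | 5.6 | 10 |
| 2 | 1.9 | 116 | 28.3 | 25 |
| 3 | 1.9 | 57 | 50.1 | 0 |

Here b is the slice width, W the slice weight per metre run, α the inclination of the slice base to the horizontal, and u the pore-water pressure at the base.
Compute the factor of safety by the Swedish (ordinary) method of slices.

FS = 1.59

Ordinary method of slices: FS = Σ[c'·Δl_i + (W_i cosα_i − u_i·Δl_i)·tanφ'] / Σ W_i sinα_i, with Δl_i = b_i / cosα_i.
Slice 1: Δl = 3.0/cos5.6° = 3.014 m; N'_1 = 140·cos5.6° − 10·3.014 = 109.2; c'Δl = 27.43; W sinα = 13.7
Slice 2: Δl = 1.9/cos28.3° = 2.158 m; N'_2 = 116·cos28.3° − 25·2.158 = 48.2; c'Δl = 19.64; W sinα = 55.0
Slice 3: Δl = 1.9/cos50.1° = 2.962 m; N'_3 = 57·cos50.1° − 0·2.962 = 36.6; c'Δl = 26.95; W sinα = 43.7
Σc'Δl = 74.0 kN/m; ΣN' = 193.9 kN/m; ΣW sinα = 112.4 kN/m
Resisting = 74.0 + 193.9·tan28.3° = 74.0 + 104.4 = 178.4 kN/m
FS = 178.4 / 112.4 = 1.588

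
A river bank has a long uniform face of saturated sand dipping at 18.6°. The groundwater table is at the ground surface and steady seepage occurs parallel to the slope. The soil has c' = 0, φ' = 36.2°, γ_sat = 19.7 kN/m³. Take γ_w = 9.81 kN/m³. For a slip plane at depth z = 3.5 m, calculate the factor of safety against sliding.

FS = 1.09

With seepage parallel to the slope and the water table at the surface, the effective normal stress on the slip plane uses the buoyant unit weight γ' = γ_sat − γ_w while the driving shear stress uses γ_sat:
FS = [c' + γ' z cos²β tanφ'] / [γ_sat z sinβ cosβ]
(For c' = 0 this reduces to FS = (γ'/γ_sat)·tanφ'/tanβ.)
γ' = 19.7 − 9.81 = 9.89 kN/m³
Numerator = 0.0 + 9.89·3.5·cos²18.6°·tan36.2° = 0.0 + 9.89·3.5·0.8983·0.7319 = 22.757 kPa
Denominator = 19.7·3.5·sin18.6°·cos18.6° = 19.7·3.5·0.3190·0.9478 = 20.844 kPa
FS = 22.757 / 20.844 = 1.092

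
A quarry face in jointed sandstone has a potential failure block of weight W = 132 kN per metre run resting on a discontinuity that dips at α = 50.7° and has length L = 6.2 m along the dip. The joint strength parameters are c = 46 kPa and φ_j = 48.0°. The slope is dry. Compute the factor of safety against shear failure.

FS = 3.70

Resolving the block weight along and normal to the plane and applying the Mohr–Coulomb strength on the joint:
N' = W cosα = 132·cos50.7° = 83.6 kN/m
Driving force T = W sinα = 132·sin50.7° = 102.1 kN/m
Resisting force R = c·L + N'·tanφ_j = 46·6.2 + 83.6·tan48.0° = 285.2 + 92.9 = 378.1 kN/m
FS = R / T = 378.1 / 102.1 = 3.701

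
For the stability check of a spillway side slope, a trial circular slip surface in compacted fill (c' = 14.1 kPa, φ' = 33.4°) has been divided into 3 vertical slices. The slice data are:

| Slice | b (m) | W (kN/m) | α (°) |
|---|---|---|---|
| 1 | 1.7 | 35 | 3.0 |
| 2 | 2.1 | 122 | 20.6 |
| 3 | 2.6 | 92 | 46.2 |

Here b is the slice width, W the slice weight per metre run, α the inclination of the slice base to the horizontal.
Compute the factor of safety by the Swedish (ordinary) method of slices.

FS = 2.24

Ordinary method of slices: FS = Σ[c'·Δl_i + (W_i cosα_i)·tanφ'] / Σ W_i sinα_i, with Δl_i = b_i / cosα_i.
Slice 1: Δl = 1.7/cos3.0° = 1.702 m; N'_1 = 35·cos3.0° = 35.0; c'Δl = 24.00; W sinα = 1.8
Slice 2: Δl = 2.1/cos20.6° = 2.243 m; N'_2 = 122·cos20.6° = 114.2; c'Δl = 31.63; W sinα = 42.9
Slice 3: Δl = 2.6/cos46.2° = 3.756 m; N'_3 = 92·cos46.2° = 63.7; c'Δl = 52.97; W sinα = 66.4
Σc'Δl = 108.6 kN/m; ΣN' = 212.8 kN/m; ΣW sinα = 111.2 kN/m
Resisting = 108.6 + 212.8·tan33.4° = 108.6 + 140.3 = 248.9 kN/m
FS = 248.9 / 111.2 = 2.239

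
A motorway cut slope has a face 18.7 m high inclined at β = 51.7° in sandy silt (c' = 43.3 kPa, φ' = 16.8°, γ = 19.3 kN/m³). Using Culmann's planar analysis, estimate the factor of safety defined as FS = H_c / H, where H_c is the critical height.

FS = 2.00

H_c = (4c'/γ) · sinβ cosφ' / [1 − cos(β − φ')]
    = (4·43.3/19.3) · sin51.7°·cos16.8° / [1 − cos34.9°]
    = 8.974 · 0.7513 / 0.1798 = 37.49 m
FS = H_c / H = 37.49 / 18.7 = 2.005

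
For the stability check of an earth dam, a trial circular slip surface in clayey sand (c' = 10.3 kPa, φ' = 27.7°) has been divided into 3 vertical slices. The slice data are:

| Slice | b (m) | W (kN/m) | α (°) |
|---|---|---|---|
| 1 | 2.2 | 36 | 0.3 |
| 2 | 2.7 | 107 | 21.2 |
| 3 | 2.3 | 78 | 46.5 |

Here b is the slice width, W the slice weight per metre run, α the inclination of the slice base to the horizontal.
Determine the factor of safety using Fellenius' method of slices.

Ordinary method of slices: FS = Σ[c'·Δl_i + (W_i cosα_i)·tanφ'] / Σ W_i sinα_i, with Δl_i = b_i / cosα_i.
Slice 1: Δl = 2.2/cos0.3° = 2.200 m; N'_1 = 36·cos0.3° = 36.0; c'Δl = 22.66; W sinα = 0.2
Slice 2: Δl = 2.7/cos21.2° = 2.896 m; N'_2 = 107·cos21.2° = 99.8; c'Δl = 29.83; W sinα = 38.7
Slice 3: Δl = 2.3/cos46.5° = 3.341 m; N'_3 = 78·cos46.5° = 53.7; c'Δl = 34.42; W sinα = 56.6
Σc'Δl = 86.9 kN/m; ΣN' = 189.4 kN/m; ΣW sinα = 95.5 kN/m
Resisting = 86.9 + 189.4·tan27.7° = 86.9 + 99.5 = 186.4 kN/m
FS = 186.4 / 95.5 = 1.952

FS = 1.95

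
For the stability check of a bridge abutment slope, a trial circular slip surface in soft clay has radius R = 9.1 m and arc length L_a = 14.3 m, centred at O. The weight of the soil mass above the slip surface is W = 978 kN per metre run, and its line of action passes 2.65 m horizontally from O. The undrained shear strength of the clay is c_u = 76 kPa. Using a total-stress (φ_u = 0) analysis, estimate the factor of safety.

Taking moments about the centre O, the resisting moment is provided by the undrained shear strength acting along the arc:
M_R = c_u·L_a·R = 76·14.30·9.1 = 9889.9 kN·m/m
M_D = W·d = 978·2.65 = 2591.7 kN·m/m
FS = M_R / M_D = 9889.9 / 2591.7 = 3.816

FS = 3.82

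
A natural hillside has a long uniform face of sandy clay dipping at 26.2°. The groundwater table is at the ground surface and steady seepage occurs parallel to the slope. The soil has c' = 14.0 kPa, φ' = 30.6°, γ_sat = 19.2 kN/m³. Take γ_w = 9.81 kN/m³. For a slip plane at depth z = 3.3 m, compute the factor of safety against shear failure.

FS = 1.15

With seepage parallel to the slope and the water table at the surface, the effective normal stress on the slip plane uses the buoyant unit weight γ' = γ_sat − γ_w while the driving shear stress uses γ_sat:
FS = [c' + γ' z cos²β tanφ'] / [γ_sat z sinβ cosβ]
γ' = 19.2 − 9.81 = 9.39 kN/m³
Numerator = 14.0 + 9.39·3.3·cos²26.2°·tan30.6° = 14.0 + 9.39·3.3·0.8051·0.5914 = 28.753 kPa
Denominator = 19.2·3.3·sin26.2°·cos26.2° = 19.2·3.3·0.4415·0.8973 = 25.100 kPa
FS = 28.753 / 25.100 = 1.146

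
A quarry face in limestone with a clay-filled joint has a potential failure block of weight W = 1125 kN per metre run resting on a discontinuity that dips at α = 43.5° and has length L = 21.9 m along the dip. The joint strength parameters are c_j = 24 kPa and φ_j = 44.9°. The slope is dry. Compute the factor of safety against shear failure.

Resolving the block weight along and normal to the plane and applying the Mohr–Coulomb strength on the joint:
N' = W cosα = 1125·cos43.5° = 816.0 kN/m
Driving force T = W sinα = 1125·sin43.5° = 774.4 kN/m
Resisting force R = c_j·L + N'·tanφ_j = 24·21.9 + 816.0·tan44.9° = 525.6 + 813.2 = 1338.8 kN/m
FS = R / T = 1338.8 / 774.4 = 1.729

FS = 1.73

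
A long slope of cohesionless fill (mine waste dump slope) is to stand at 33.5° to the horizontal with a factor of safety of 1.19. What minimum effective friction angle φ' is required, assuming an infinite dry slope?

FS = tanφ'/tanβ ⇒ tanφ' = FS · tanβ = 1.19 · tan33.5° = 0.7876
φ' = arctan(0.7876) = 38.23°

φ' = 38.2°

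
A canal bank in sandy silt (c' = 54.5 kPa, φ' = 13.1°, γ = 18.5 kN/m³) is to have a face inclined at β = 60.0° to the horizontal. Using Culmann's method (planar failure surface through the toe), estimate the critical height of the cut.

Culmann's analysis gives the critical failure plane at α_cr = (β + φ')/2 = (60.0 + 13.1)/2 = 36.5°, and the critical height
H_c = (4c'/γ) · sinβ cosφ' / [1 − cos(β − φ')]
    = (4·54.5/18.5) · sin60.0°·cos13.1° / [1 − cos(46.9°)]
    = 11.784 · 0.8660·0.9740 / [1 − 0.6833]
    = 11.784 · 0.8435 / 0.3167
    = 31.38 m

H_c = 31.38 m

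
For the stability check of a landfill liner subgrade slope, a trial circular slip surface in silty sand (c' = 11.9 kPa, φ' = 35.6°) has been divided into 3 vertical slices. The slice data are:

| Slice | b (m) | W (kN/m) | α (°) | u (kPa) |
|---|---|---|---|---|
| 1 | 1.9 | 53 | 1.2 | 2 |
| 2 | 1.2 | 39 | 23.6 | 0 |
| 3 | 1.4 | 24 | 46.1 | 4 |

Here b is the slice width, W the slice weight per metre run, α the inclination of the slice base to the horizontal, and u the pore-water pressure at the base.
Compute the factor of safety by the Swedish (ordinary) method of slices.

Ordinary method of slices: FS = Σ[c'·Δl_i + (W_i cosα_i − u_i·Δl_i)·tanφ'] / Σ W_i sinα_i, with Δl_i = b_i / cosα_i.
Slice 1: Δl = 1.9/cos1.2° = 1.900 m; N'_1 = 53·cos1.2° − 2·1.900 = 49.2; c'Δl = 22.61; W sinα = 1.1
Slice 2: Δl = 1.2/cos23.6° = 1.310 m; N'_2 = 39·cos23.6° − 0·1.310 = 35.7; c'Δl = 15.58; W sinα = 15.6
Slice 3: Δl = 1.4/cos46.1° = 2.019 m; N'_3 = 24·cos46.1° − 4·2.019 = 8.6; c'Δl = 24.03; W sinα = 17.3
Σc'Δl = 62.2 kN/m; ΣN' = 93.5 kN/m; ΣW sinα = 34.0 kN/m
Resisting = 62.2 + 93.5·tan35.6° = 62.2 + 66.9 = 129.2 kN/m
FS = 129.2 / 34.0 = 3.797

FS = 3.80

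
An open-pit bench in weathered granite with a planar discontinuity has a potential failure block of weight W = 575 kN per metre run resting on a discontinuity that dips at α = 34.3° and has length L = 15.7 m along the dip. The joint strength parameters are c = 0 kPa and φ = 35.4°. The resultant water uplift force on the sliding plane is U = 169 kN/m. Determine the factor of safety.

FS = 0.67

Resolving the block weight along and normal to the plane and applying the Mohr–Coulomb strength on the joint:
N' = W cosα − U = 575·cos34.3° − 169 = 306.0 kN/m
Driving force T = W sinα = 575·sin34.3° = 324.0 kN/m
Resisting force R = c·L + N'·tanφ = 0·15.7 + 306.0·tan35.4° = 0.0 + 217.5 = 217.5 kN/m
FS = R / T = 217.5 / 324.0 = 0.671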